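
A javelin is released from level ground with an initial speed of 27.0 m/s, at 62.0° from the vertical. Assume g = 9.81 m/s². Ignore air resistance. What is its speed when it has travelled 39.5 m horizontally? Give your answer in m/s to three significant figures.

24.1 m/s

Resolve: vₓ = 27.00 sin 62.0° = 23.84 m/s and v_y0 = 27.00 cos 62.0° = 12.68 m/s.
At x = 39.5 m, t = x/vₓ = 39.5/23.84 = 1.657 s.
Vertical velocity there: v_y = v_y0 − g t = 12.68 − 9.81 × 1.657 = −3.579 m/s.
Speed: √(vₓ² + v_y²) = √(23.84² + 3.579²) = 24.11 m/s.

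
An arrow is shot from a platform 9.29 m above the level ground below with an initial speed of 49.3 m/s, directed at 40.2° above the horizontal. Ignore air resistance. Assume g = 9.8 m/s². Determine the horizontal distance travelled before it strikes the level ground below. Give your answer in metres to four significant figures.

255.1 m

Horizontal component vₓ = 49.30 cos 40.2° = 37.66 m/s; vertical v_y0 = 49.30 sin 40.2° = 31.82 m/s.
Vertical motion (up positive, ground at y = 0): 4.900 t² − (31.82) t − 9.29 = 0, so t = (31.82 + √(31.82² + 2·9.80·9.29)) / 9.80 = (31.82 + 34.56) / 9.80 = 6.774 s.
Horizontal distance: R = vₓ t = 37.66 × 6.774 = 255.1 m.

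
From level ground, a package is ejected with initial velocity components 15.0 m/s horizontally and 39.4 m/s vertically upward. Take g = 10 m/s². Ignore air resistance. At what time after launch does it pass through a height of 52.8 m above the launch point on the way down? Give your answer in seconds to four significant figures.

6.168 s

Set y = v_y0 t − ½ g t² = 52.8: 5.000 t² − 39.40 t + 52.8 = 0.
t = [39.40 ± √(39.40² − 2·10.0·52.8)] / 10.0 = (39.40 ± 22.28) / 10.0, so t = 1.712 s or t = 6.168 s.
The descending-branch root is 6.168 s.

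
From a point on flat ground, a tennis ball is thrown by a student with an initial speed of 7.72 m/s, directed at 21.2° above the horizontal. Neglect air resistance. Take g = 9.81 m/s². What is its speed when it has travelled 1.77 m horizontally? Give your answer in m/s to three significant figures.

7.21 m/s

Horizontal component vₓ = 7.720 cos 21.2° = 7.198 m/s; vertical v_y0 = 7.720 sin 21.2° = 2.792 m/s.
x = vₓ t ⇒ t = 1.77/7.198 = 0.2459 s.
Vertical velocity there: v_y = v_y0 − g t = 2.792 − 9.81 × 0.2459 = 0.3793 m/s.
Speed: √(vₓ² + v_y²) = √(7.198² + 0.3793²) = 7.208 m/s.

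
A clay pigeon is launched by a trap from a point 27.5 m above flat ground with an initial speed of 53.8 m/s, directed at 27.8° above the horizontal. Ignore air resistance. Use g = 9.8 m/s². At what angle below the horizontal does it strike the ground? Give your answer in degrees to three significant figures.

35.7°

Components: vₓ = 53.80 cos 27.8° = 47.59 m/s, v_y0 = 53.80 sin 27.8° = 25.09 m/s.
Vertical motion (up positive, ground at y = 0): 4.900 t² − (25.09) t − 27.5 = 0, so t = (25.09 + √(25.09² + 2·9.80·27.5)) / 9.80 = (25.09 + 34.18) / 9.80 = 6.049 s.
At impact: v_y = v_y0 − g t = −34.18 m/s; vₓ = 47.59 m/s.
Angle below horizontal: arctan(|v_y|/vₓ) = arctan(34.18/47.59) = 35.69°.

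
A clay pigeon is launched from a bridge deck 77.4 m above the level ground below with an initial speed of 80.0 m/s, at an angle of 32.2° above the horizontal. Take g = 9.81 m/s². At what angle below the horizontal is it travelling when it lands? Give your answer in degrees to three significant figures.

40.5°

Resolve: vₓ = 80.00 cos 32.2° = 67.70 m/s and v_y0 = 80.00 sin 32.2° = 42.63 m/s.
With up positive and y = 0 at the ground: y(t) = 77.4 + (42.63) t − 4.905 t². Setting y = 0 and taking the positive root: t = [42.63 + √(42.63² + 2·9.81·77.4)] / 9.81 = (42.63 + 57.76) / 9.81 = 10.23 s.
At impact: v_y = v_y0 − g t = −57.76 m/s; vₓ = 67.70 m/s.
Angle below horizontal: arctan(|v_y|/vₓ) = arctan(57.76/67.70) = 40.47°.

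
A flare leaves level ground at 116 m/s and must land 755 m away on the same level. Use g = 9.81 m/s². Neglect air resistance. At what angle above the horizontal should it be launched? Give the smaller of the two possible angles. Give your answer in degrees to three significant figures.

16.7°

From R = (v₀²/g) sin 2θ: sin 2θ = 9.81 × 755 / 13456 = 0.5504.
2θ = 33.40° or 180° − 33.40° = 146.6°, so θ = 16.70° or 73.30°.
The smaller angle is 16.70°.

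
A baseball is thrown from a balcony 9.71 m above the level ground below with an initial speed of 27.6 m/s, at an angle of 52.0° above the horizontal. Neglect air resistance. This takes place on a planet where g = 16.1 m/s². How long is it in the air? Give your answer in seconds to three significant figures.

Horizontal component vₓ = 27.60 cos 52.0° = 16.99 m/s; vertical v_y0 = 27.60 sin 52.0° = 21.75 m/s.
Vertical motion (up positive, ground at y = 0): 8.050 t² − (21.75) t − 9.71 = 0, so t = (21.75 + √(21.75² + 2·16.1·9.71)) / 16.1 = (21.75 + 28.03) / 16.1 = 3.092 s.

3.09 s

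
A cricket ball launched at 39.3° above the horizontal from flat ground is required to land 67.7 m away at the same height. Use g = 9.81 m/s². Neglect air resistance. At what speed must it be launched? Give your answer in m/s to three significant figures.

26.0 m/s

On level ground R = v₀² sin 2θ / g ⇒ v₀ = √(gR / sin 2θ).
v₀ = √(9.81 × 67.7 / sin 78.60°) = √(664.1 / 0.9803) = √677.50 = 26.03 m/s.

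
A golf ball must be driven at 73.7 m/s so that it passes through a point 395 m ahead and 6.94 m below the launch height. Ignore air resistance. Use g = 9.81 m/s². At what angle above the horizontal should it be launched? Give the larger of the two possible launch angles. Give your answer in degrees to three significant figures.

67.5°

Trajectory: y = x tanθ − g x² (1 + tan²θ)/(2v₀²). With x = 395, y = −6.94, v₀ = 73.7, g = 9.81:
140.9 tan²θ − 395 tanθ + (134.0) = 0.
tanθ = [395 ± √(395² − 4 × 140.9 × (134.0))] / (2 × 140.9) = (395 ± 283.8) / 281.8, giving tanθ = 0.3947 or 2.409.
θ = 21.54° or 67.45°; the larger is 67.45°.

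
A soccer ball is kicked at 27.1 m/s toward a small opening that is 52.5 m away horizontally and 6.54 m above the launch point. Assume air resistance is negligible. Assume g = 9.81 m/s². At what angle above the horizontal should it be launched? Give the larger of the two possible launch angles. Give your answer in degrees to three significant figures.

Trajectory: y = x tanθ − g x² (1 + tan²θ)/(2v₀²). With x = 52.5, y = 6.54, v₀ = 27.1, g = 9.81:
18.41 tan²θ − 52.5 tanθ + (24.95) = 0.
tanθ = [52.5 ± √(52.5² − 4 × 18.41 × (24.95))] / (2 × 18.41) = (52.5 ± 30.32) / 36.82, giving tanθ = 0.6025 or 2.249.
θ = 31.07° or 66.03°; the larger is 66.03°.

66.0°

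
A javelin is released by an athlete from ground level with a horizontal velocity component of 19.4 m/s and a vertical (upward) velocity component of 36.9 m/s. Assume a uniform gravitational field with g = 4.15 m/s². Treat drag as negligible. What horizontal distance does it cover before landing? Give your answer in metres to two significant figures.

340 m

Time aloft: T = 2 v_y0 / g = 2 × 36.90 / 4.15 = 17.78 s.
Horizontal distance R = vₓ T = 19.40 × 17.78 = 345.0 m.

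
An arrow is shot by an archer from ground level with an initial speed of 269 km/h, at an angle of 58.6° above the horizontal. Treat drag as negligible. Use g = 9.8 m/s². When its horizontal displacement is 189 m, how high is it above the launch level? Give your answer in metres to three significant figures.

194 m

Convert: 269 km/h = 269/3.6 = 74.72 m/s.
Components: vₓ = 74.72 cos 58.6° = 38.93 m/s, v_y0 = 74.72 sin 58.6° = 63.78 m/s.
Time to reach x = 189 m: t = x/vₓ = 189/38.93 = 4.855 s.
Height: y = v_y0 t − ½ g t² = 63.78 × 4.855 − 4.900 × 4.855² = 309.6 − 115.5 = 194.1 m.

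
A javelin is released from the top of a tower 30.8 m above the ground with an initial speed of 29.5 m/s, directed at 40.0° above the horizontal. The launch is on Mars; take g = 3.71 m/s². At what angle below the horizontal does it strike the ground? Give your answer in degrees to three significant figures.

47.0°

Horizontal component vₓ = 29.50 cos 40.0° = 22.60 m/s; vertical v_y0 = 29.50 sin 40.0° = 18.96 m/s.
The projectile lands when y = 30.8 + (18.96) t − ½·3.71·t² = 0. Positive root: t = (18.96 + √(18.96² + 2·3.71·30.8)) / 3.71 = (18.96 + 24.25) / 3.71 = 11.65 s.
At impact: v_y = v_y0 − g t = −24.25 m/s; vₓ = 22.60 m/s.
Angle below horizontal: arctan(|v_y|/vₓ) = arctan(24.25/22.60) = 47.02°.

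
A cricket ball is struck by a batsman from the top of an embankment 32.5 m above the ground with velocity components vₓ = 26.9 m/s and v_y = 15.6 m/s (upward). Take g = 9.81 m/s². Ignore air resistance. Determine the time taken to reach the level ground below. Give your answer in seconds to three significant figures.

Vertical motion (up positive, ground at y = 0): 4.905 t² − (15.60) t − 32.5 = 0, so t = (15.60 + √(15.60² + 2·9.81·32.5)) / 9.81 = (15.60 + 29.68) / 9.81 = 4.616 s.

4.62 s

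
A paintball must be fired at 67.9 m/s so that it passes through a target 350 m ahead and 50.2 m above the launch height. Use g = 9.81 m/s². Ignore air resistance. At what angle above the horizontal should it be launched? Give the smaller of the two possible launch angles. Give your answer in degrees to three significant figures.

Trajectory: y = x tanθ − g x² (1 + tan²θ)/(2v₀²). With x = 350, y = 50.2, v₀ = 67.9, g = 9.81:
130.3 tan²θ − 350 tanθ + (180.5) = 0.
tanθ = [350 ± √(350² − 4 × 130.3 × (180.5))] / (2 × 130.3) = (350 ± 168.5) / 260.7, giving tanθ = 0.6964 or 1.989.
θ = 34.85° or 63.31°; the smaller is 34.85°.

34.9°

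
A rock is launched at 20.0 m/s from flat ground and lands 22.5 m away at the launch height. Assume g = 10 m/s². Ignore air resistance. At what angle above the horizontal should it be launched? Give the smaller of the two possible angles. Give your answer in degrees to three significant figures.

17.1°

Level-ground range R = v₀² sin(2θ)/g ⇒ sin(2θ) = gR/v₀² = 10.0 × 22.5 / 20.0² = 0.5625.
2θ = 34.23° or 180° − 34.23° = 145.8°, so θ = 17.11° or 72.89°.
The smaller angle is 17.11°.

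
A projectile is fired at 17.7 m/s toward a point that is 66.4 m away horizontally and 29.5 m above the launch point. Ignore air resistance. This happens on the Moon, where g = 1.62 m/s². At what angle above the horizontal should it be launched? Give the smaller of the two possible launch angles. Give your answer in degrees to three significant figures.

35.0°

Trajectory: y = x tanθ − g x² (1 + tan²θ)/(2v₀²). With x = 66.4, y = 29.5, v₀ = 17.7, g = 1.62:
11.40 tan²θ − 66.4 tanθ + (40.90) = 0.
tanθ = [66.4 ± √(66.4² − 4 × 11.40 × (40.90))] / (2 × 11.40) = (66.4 ± 50.44) / 22.80, giving tanθ = 0.7001 or 5.125.
θ = 35.00° or 78.96°; the smaller is 35.00°.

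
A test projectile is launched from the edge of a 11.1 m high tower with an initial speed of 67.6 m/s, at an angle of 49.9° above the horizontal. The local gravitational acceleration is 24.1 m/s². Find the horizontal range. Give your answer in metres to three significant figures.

Resolve: vₓ = 67.60 cos 49.9° = 43.54 m/s and v_y0 = 67.60 sin 49.9° = 51.71 m/s.
Vertical motion (up positive, ground at y = 0): 12.05 t² − (51.71) t − 11.1 = 0, so t = (51.71 + √(51.71² + 2·24.1·11.1)) / 24.1 = (51.71 + 56.65) / 24.1 = 4.496 s.
Horizontal distance: R = vₓ t = 43.54 × 4.496 = 195.8 m.

196 m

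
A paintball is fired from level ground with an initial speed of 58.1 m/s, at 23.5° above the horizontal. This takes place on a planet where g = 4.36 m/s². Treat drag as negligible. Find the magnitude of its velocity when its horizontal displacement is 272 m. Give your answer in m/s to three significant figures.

Resolve: vₓ = 58.10 cos 23.5° = 53.28 m/s and v_y0 = 58.10 sin 23.5° = 23.17 m/s.
x = vₓ t ⇒ t = 272/53.28 = 5.105 s.
Vertical velocity there: v_y = v_y0 − g t = 23.17 − 4.36 × 5.105 = 0.9096 m/s.
Speed: √(vₓ² + v_y²) = √(53.28² + 0.9096²) = 53.29 m/s.

53.3 m/s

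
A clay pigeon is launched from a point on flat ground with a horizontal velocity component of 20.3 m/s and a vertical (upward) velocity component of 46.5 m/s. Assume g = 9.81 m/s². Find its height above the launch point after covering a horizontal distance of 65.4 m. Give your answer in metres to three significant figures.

Time to reach x = 65.4 m: t = x/vₓ = 65.4/20.30 = 3.222 s.
Height: y = v_y0 t − ½ g t² = 46.50 × 3.222 − 4.905 × 3.222² = 149.8 − 50.91 = 98.90 m.

98.9 m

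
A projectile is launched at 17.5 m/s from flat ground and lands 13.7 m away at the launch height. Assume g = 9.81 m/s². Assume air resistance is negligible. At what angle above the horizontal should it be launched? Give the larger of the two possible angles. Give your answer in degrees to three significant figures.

77.0°

R = v₀² sin 2θ / g gives sin 2θ = gR/v₀² = 9.81·13.7/17.5² = 0.4388.
2θ = 26.03° or 180° − 26.03° = 154.0°, so θ = 13.02° or 76.98°.
The larger angle is 76.98°.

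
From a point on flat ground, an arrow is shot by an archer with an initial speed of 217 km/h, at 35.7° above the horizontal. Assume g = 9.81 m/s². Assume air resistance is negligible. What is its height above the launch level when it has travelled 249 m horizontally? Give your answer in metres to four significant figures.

52.01 m

Convert: 217 km/h = 217/3.6 = 60.28 m/s.
vₓ = 60.28 cos 35.7° = 48.95 m/s; v_y0 = 60.28 sin 35.7° = 35.17 m/s.
Time to reach x = 249 m: t = x/vₓ = 249/48.95 = 5.087 s.
Height: y = v_y0 t − ½ g t² = 35.17 × 5.087 − 4.905 × 5.087² = 178.9 − 126.9 = 52.01 m.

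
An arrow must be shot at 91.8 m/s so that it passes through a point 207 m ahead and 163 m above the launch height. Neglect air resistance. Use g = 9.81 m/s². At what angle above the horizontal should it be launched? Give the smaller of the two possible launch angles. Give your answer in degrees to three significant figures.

Trajectory: y = x tanθ − g x² (1 + tan²θ)/(2v₀²). With x = 207, y = 163, v₀ = 91.8, g = 9.81:
24.94 tan²θ − 207 tanθ + (187.9) = 0.
tanθ = [207 ± √(207² − 4 × 24.94 × (187.9))] / (2 × 24.94) = (207 ± 155.2) / 49.88, giving tanθ = 1.038 or 7.262.
θ = 46.06° or 82.16°; the smaller is 46.06°.

46.1°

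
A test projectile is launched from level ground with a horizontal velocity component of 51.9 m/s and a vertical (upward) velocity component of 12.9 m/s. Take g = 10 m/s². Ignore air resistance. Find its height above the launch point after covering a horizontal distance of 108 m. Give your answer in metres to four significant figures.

Time to reach x = 108 m: t = x/vₓ = 108/51.90 = 2.081 s.
Height: y = v_y0 t − ½ g t² = 12.90 × 2.081 − 5.000 × 2.081² = 26.84 − 21.65 = 5.193 m.

5.193 m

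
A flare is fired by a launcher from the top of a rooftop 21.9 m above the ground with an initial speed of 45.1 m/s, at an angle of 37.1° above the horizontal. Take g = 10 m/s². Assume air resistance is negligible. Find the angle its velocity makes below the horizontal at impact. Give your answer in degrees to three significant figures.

vₓ = 45.10 cos 37.1° = 35.97 m/s; v_y0 = 45.10 sin 37.1° = 27.20 m/s.
With up positive and y = 0 at the ground: y(t) = 21.9 + (27.20) t − 5.000 t². Setting y = 0 and taking the positive root: t = [27.20 + √(27.20² + 2·10.0·21.9)] / 10.0 = (27.20 + 34.32) / 10.0 = 6.153 s.
At impact: v_y = v_y0 − g t = −34.32 m/s; vₓ = 35.97 m/s.
Angle below horizontal: arctan(|v_y|/vₓ) = arctan(34.32/35.97) = 43.66°.

43.7°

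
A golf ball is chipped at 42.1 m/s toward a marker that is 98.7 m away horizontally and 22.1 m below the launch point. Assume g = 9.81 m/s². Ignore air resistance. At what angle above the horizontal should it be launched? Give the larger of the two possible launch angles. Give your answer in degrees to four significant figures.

74.52°

Trajectory: y = x tanθ − g x² (1 + tan²θ)/(2v₀²). With x = 98.7, y = −22.1, v₀ = 42.1, g = 9.81:
26.96 tan²θ − 98.7 tanθ + (4.859) = 0.
tanθ = [98.7 ± √(98.7² − 4 × 26.96 × (4.859))] / (2 × 26.96) = (98.7 ± 96.01) / 53.92, giving tanθ = 0.04991 or 3.611.
θ = 2.857° or 74.52°; the larger is 74.52°.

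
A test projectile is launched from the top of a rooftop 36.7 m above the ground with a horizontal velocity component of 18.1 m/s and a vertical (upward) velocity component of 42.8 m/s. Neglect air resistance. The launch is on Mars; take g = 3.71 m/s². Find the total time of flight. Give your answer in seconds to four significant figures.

23.90 s

With up positive and y = 0 at the ground: y(t) = 36.7 + (42.80) t − 1.855 t². Setting y = 0 and taking the positive root: t = [42.80 + √(42.80² + 2·3.71·36.7)] / 3.71 = (42.80 + 45.87) / 3.71 = 23.90 s.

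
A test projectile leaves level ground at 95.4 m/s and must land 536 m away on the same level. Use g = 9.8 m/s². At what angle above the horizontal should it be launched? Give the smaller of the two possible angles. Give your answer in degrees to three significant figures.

17.6°

Level-ground range R = v₀² sin(2θ)/g ⇒ sin(2θ) = gR/v₀² = 9.80 × 536 / 95.4² = 0.5772.
2θ = 35.25° or 180° − 35.25° = 144.7°, so θ = 17.63° or 72.37°.
The smaller angle is 17.63°.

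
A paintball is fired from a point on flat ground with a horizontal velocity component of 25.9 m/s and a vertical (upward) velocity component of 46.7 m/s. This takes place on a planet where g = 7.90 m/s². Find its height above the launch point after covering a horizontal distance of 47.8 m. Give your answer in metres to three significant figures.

72.7 m

Time to reach x = 47.8 m: t = x/vₓ = 47.8/25.90 = 1.846 s.
Height: y = v_y0 t − ½ g t² = 46.70 × 1.846 − 3.950 × 1.846² = 86.19 − 13.45 = 72.73 m.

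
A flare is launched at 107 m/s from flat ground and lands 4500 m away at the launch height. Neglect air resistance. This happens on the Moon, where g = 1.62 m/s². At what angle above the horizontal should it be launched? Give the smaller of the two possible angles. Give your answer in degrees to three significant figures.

From R = (v₀²/g) sin 2θ: sin 2θ = 1.62 × 4500 / 11449 = 0.6367.
2θ = 39.55° or 180° − 39.55° = 140.5°, so θ = 19.77° or 70.23°.
The smaller angle is 19.77°.

19.8°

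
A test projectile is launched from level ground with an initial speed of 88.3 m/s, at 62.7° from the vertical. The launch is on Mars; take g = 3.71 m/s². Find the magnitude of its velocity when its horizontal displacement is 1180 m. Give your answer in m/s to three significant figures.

79.9 m/s

Horizontal component vₓ = 88.30 sin 62.7° = 78.46 m/s; vertical v_y0 = 88.30 cos 62.7° = 40.50 m/s.
At x = 1180 m, t = x/vₓ = 1180/78.46 = 15.04 s.
Vertical velocity there: v_y = v_y0 − g t = 40.50 − 3.71 × 15.04 = −15.29 m/s.
Speed: √(vₓ² + v_y²) = √(78.46² + 15.29²) = 79.94 m/s.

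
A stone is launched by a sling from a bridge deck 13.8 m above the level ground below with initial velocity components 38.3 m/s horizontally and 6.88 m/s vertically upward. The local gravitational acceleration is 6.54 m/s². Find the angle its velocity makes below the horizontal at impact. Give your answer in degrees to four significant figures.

21.51°

The projectile lands when y = 13.8 + (6.880) t − ½·6.54·t² = 0. Positive root: t = (6.880 + √(6.880² + 2·6.54·13.8)) / 6.54 = (6.880 + 15.09) / 6.54 = 3.360 s.
At impact: v_y = v_y0 − g t = −15.09 m/s; vₓ = 38.30 m/s.
Angle below horizontal: arctan(|v_y|/vₓ) = arctan(15.09/38.30) = 21.51°.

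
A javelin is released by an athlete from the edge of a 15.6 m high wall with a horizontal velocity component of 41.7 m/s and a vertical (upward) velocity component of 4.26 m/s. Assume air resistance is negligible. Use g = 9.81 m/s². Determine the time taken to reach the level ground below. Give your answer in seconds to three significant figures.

The projectile lands when y = 15.6 + (4.260) t − ½·9.81·t² = 0. Positive root: t = (4.260 + √(4.260² + 2·9.81·15.6)) / 9.81 = (4.260 + 18.01) / 9.81 = 2.270 s.

2.27 s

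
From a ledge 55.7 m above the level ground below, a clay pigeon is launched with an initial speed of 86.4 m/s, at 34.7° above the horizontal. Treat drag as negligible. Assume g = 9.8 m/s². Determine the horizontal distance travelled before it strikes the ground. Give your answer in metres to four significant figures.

786.0 m

vₓ = 86.40 cos 34.7° = 71.03 m/s; v_y0 = 86.40 sin 34.7° = 49.19 m/s.
The projectile lands when y = 55.7 + (49.19) t − ½·9.80·t² = 0. Positive root: t = (49.19 + √(49.19² + 2·9.80·55.7)) / 9.80 = (49.19 + 59.25) / 9.80 = 11.07 s.
Horizontal distance: R = vₓ t = 71.03 × 11.07 = 786.0 m.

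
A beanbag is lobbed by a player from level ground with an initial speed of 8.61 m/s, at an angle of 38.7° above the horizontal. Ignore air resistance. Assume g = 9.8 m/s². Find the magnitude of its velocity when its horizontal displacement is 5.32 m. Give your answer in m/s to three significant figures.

7.13 m/s

vₓ = 8.610 cos 38.7° = 6.720 m/s; v_y0 = 8.610 sin 38.7° = 5.383 m/s.
x = vₓ t ⇒ t = 5.32/6.720 = 0.7917 s.
Vertical velocity there: v_y = v_y0 − g t = 5.383 − 9.80 × 0.7917 = −2.376 m/s.
Speed: √(vₓ² + v_y²) = √(6.720² + 2.376²) = 7.127 m/s.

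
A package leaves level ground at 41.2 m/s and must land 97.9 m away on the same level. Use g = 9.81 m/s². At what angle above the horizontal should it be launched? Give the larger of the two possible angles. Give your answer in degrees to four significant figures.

From R = (v₀²/g) sin 2θ: sin 2θ = 9.81 × 97.9 / 1697.4 = 0.5658.
2θ = 34.46° or 180° − 34.46° = 145.5°, so θ = 17.23° or 72.77°.
The larger angle is 72.77°.

72.77°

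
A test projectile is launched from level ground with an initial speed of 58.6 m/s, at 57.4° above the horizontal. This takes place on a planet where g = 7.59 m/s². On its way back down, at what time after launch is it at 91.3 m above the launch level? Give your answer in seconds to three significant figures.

Resolve: vₓ = 58.60 cos 57.4° = 31.57 m/s and v_y0 = 58.60 sin 57.4° = 49.37 m/s.
Require v_y0 t − ½ g t² = 91.3, i.e. 3.795 t² − 49.37 t + 91.3 = 0.
t = [49.37 ± √(49.37² − 2·7.59·91.3)] / 7.59 = (49.37 ± 32.42) / 7.59, so t = 2.233 s or t = 10.78 s.
The descending-branch root is 10.78 s.

10.8 s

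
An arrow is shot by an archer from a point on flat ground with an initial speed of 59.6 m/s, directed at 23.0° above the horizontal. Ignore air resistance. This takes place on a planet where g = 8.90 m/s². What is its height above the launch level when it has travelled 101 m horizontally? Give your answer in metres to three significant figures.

Components: vₓ = 59.60 cos 23.0° = 54.86 m/s, v_y0 = 59.60 sin 23.0° = 23.29 m/s.
x = vₓ t ⇒ t = 101/54.86 = 1.841 s.
Height: y = v_y0 t − ½ g t² = 23.29 × 1.841 − 4.450 × 1.841² = 42.87 − 15.08 = 27.79 m.

27.8 m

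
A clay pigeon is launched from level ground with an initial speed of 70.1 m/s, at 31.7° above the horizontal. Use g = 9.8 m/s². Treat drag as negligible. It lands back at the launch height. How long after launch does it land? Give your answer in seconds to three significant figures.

Resolve: vₓ = 70.10 cos 31.7° = 59.64 m/s and v_y0 = 70.10 sin 31.7° = 36.84 m/s.
Landing at launch height ⇒ T = 2 v_y0 / g = 2 × 36.84 / 9.80 = 7.517 s.

7.52 s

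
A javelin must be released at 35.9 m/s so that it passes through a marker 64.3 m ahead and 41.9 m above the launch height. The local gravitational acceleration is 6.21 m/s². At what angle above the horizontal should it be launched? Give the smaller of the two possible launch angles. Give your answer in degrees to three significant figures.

43.4°

Trajectory: y = x tanθ − g x² (1 + tan²θ)/(2v₀²). With x = 64.3, y = 41.9, v₀ = 35.9, g = 6.21:
9.961 tan²θ − 64.3 tanθ + (51.86) = 0.
tanθ = [64.3 ± √(64.3² − 4 × 9.961 × (51.86))] / (2 × 9.961) = (64.3 ± 45.48) / 19.92, giving tanθ = 0.9448 or 5.510.
θ = 43.38° or 79.71°; the smaller is 43.38°.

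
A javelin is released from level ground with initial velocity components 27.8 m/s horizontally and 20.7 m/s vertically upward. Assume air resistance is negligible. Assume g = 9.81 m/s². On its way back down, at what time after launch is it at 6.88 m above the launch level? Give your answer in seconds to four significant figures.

Height y(t) = 20.70 t − 4.905 t² = 6.88 gives 4.905 t² − 20.70 t + 6.88 = 0.
t = [20.70 ± √(20.70² − 2·9.81·6.88)] / 9.81 = (20.70 ± 17.13) / 9.81, so t = 0.3637 s or t = 3.856 s.
The descending-branch root is 3.856 s.

3.856 s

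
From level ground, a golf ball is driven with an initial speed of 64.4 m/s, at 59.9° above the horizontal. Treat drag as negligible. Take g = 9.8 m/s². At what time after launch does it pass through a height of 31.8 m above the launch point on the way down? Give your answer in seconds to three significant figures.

10.8 s

Resolve: vₓ = 64.40 cos 59.9° = 32.30 m/s and v_y0 = 64.40 sin 59.9° = 55.72 m/s.
Require v_y0 t − ½ g t² = 31.8, i.e. 4.900 t² − 55.72 t + 31.8 = 0.
Quadratic formula: t = (55.72 ± √2481.0) / 9.80 = (55.72 ± 49.81) / 9.80 → t = 0.6027 s or 10.77 s.
The descending-branch root is 10.77 s.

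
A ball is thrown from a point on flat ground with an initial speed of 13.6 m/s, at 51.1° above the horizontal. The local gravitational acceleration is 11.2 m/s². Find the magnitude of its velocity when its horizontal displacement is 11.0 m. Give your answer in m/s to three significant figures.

Resolve: vₓ = 13.60 cos 51.1° = 8.540 m/s and v_y0 = 13.60 sin 51.1° = 10.58 m/s.
At x = 11.0 m, t = x/vₓ = 11.0/8.540 = 1.288 s.
Vertical velocity there: v_y = v_y0 − g t = 10.58 − 11.2 × 1.288 = −3.842 m/s.
Speed: √(vₓ² + v_y²) = √(8.540² + 3.842²) = 9.365 m/s.

9.36 m/s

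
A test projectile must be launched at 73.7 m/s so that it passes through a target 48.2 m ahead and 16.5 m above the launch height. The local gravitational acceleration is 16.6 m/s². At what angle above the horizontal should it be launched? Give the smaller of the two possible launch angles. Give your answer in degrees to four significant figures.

23.25°

Trajectory: y = x tanθ − g x² (1 + tan²θ)/(2v₀²). With x = 48.2, y = 16.5, v₀ = 73.7, g = 16.6:
3.550 tan²θ − 48.2 tanθ + (20.05) = 0.
tanθ = [48.2 ± √(48.2² − 4 × 3.550 × (20.05))] / (2 × 3.550) = (48.2 ± 45.15) / 7.100, giving tanθ = 0.4296 or 13.15.
θ = 23.25° or 85.65°; the smaller is 23.25°.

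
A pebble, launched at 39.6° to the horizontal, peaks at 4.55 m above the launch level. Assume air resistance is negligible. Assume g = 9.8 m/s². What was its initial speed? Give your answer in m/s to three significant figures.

14.8 m/s

At the peak v_y = 0, so v_y0 = √(2gH) = √(2 × 9.80 × 4.55) = 9.444 m/s.
v_y0 = v₀ sin θ ⇒ v₀ = 9.444 / sin 39.6° = 14.82 m/s.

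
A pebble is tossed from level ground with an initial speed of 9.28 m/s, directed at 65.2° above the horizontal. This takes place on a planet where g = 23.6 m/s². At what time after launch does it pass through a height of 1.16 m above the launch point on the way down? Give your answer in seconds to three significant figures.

vₓ = 9.280 cos 65.2° = 3.893 m/s; v_y0 = 9.280 sin 65.2° = 8.424 m/s.
Set y = v_y0 t − ½ g t² = 1.16: 11.80 t² − 8.424 t + 1.16 = 0.
t = [8.424 ± √(8.424² − 2·23.6·1.16)] / 23.6 = (8.424 ± 4.027) / 23.6, so t = 0.1863 s or t = 0.5276 s.
The descending-branch root is 0.5276 s.

0.528 s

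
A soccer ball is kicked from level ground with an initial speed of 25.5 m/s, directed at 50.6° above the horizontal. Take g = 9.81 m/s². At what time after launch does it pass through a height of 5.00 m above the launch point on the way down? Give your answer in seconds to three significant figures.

Components: vₓ = 25.50 cos 50.6° = 16.19 m/s, v_y0 = 25.50 sin 50.6° = 19.70 m/s.
Set y = v_y0 t − ½ g t² = 5.00: 4.905 t² − 19.70 t + 5.00 = 0.
t = [19.70 ± √(19.70² − 2·9.81·5.00)] / 9.81 = (19.70 ± 17.03) / 9.81, so t = 0.2722 s or t = 3.745 s.
The descending-branch root is 3.745 s.

3.75 s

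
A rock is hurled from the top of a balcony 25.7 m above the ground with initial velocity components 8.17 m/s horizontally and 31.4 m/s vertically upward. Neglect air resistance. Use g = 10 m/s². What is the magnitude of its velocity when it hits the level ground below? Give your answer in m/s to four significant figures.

39.58 m/s

The projectile lands when y = 25.7 + (31.40) t − ½·10.0·t² = 0. Positive root: t = (31.40 + √(31.40² + 2·10.0·25.7)) / 10.0 = (31.40 + 38.73) / 10.0 = 7.013 s.
Vertical velocity at impact: v_y = v_y0 − g t = 31.40 − 10.0 × 7.013 = −38.73 m/s.
Speed: |v| = √(vₓ² + v_y²) = √(8.170² + 38.73²) = 39.58 m/s.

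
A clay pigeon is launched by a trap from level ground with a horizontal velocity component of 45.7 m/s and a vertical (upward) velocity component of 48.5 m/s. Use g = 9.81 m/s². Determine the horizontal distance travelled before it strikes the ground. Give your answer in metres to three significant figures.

Flight time T = 2 v_y0 / g = 9.888 s.
Horizontal distance R = vₓ T = 45.70 × 9.888 = 451.9 m.

452 m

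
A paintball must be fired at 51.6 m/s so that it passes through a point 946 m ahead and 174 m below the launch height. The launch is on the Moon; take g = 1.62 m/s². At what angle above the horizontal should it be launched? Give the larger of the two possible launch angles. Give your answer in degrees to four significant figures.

73.46°

Trajectory: y = x tanθ − g x² (1 + tan²θ)/(2v₀²). With x = 946, y = −174, v₀ = 51.6, g = 1.62:
272.3 tan²θ − 946 tanθ + (98.25) = 0.
tanθ = [946 ± √(946² − 4 × 272.3 × (98.25))] / (2 × 272.3) = (946 ± 887.6) / 544.5, giving tanθ = 0.1072 or 3.368.
θ = 6.117° or 73.46°; the larger is 73.46°.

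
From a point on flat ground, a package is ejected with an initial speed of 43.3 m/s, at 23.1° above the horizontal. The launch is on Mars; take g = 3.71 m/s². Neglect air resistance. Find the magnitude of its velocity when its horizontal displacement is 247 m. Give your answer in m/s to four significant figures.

Resolve: vₓ = 43.30 cos 23.1° = 39.83 m/s and v_y0 = 43.30 sin 23.1° = 16.99 m/s.
x = vₓ t ⇒ t = 247/39.83 = 6.202 s.
Vertical velocity there: v_y = v_y0 − g t = 16.99 − 3.71 × 6.202 = −6.020 m/s.
Speed: √(vₓ² + v_y²) = √(39.83² + 6.020²) = 40.28 m/s.

40.28 m/s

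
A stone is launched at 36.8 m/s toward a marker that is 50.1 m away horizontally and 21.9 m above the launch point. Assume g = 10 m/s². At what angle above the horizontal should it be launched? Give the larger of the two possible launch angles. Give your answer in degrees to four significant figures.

Trajectory: y = x tanθ − g x² (1 + tan²θ)/(2v₀²). With x = 50.1, y = 21.9, v₀ = 36.8, g = 10.0:
9.267 tan²θ − 50.1 tanθ + (31.17) = 0.
tanθ = [50.1 ± √(50.1² − 4 × 9.267 × (31.17))] / (2 × 9.267) = (50.1 ± 36.81) / 18.53, giving tanθ = 0.7173 or 4.689.
θ = 35.65° or 77.96°; the larger is 77.96°.

77.96°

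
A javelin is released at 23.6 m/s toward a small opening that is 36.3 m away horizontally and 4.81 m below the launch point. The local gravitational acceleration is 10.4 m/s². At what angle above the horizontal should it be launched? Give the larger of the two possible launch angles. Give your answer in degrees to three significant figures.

Trajectory: y = x tanθ − g x² (1 + tan²θ)/(2v₀²). With x = 36.3, y = −4.81, v₀ = 23.6, g = 10.4:
12.30 tan²θ − 36.3 tanθ + (7.492) = 0.
tanθ = [36.3 ± √(36.3² − 4 × 12.30 × (7.492))] / (2 × 12.30) = (36.3 ± 30.81) / 24.60, giving tanθ = 0.2233 or 2.727.
θ = 12.59° or 69.86°; the larger is 69.86°.

69.9°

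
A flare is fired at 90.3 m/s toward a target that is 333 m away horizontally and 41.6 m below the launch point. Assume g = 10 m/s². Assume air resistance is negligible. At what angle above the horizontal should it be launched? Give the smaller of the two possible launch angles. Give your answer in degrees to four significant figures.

Trajectory: y = x tanθ − g x² (1 + tan²θ)/(2v₀²). With x = 333, y = −41.6, v₀ = 90.3, g = 10.0:
68.00 tan²θ − 333 tanθ + (26.40) = 0.
tanθ = [333 ± √(333² − 4 × 68.00 × (26.40))] / (2 × 68.00) = (333 ± 322.0) / 136.0, giving tanθ = 0.08059 or 4.817.
θ = 4.608° or 78.27°; the smaller is 4.608°.

4.608°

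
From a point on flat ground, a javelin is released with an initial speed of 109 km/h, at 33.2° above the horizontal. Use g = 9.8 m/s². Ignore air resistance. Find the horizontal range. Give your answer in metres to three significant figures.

85.7 m

Convert: 109 km/h = 109/3.6 = 30.28 m/s.
Resolve: vₓ = 30.28 cos 33.2° = 25.34 m/s and v_y0 = 30.28 sin 33.2° = 16.58 m/s.
Time aloft: T = 2 v_y0 / g = 2 × 16.58 / 9.80 = 3.383 s.
Range: R = vₓ T = 25.34 × 3.383 = 85.72 m.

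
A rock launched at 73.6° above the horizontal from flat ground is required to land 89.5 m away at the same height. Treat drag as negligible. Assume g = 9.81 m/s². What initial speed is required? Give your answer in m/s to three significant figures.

On level ground R = v₀² sin 2θ / g ⇒ v₀ = √(gR / sin 2θ).
v₀ = √(9.81 × 89.5 / sin 147.2°) = √(878.0 / 0.5417) = √1620.8 = 40.26 m/s.

40.3 m/s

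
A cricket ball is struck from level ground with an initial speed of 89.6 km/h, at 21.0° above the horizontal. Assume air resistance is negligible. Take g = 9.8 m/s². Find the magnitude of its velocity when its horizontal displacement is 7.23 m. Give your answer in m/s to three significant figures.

Convert: 89.6 km/h = 89.6/3.6 = 24.89 m/s.
Resolve: vₓ = 24.89 cos 21.0° = 23.24 m/s and v_y0 = 24.89 sin 21.0° = 8.919 m/s.
Time to reach x = 7.23 m: t = x/vₓ = 7.23/23.24 = 0.3112 s.
Vertical velocity there: v_y = v_y0 − g t = 8.919 − 9.80 × 0.3112 = 5.870 m/s.
Speed: √(vₓ² + v_y²) = √(23.24² + 5.870²) = 23.97 m/s.

24.0 m/s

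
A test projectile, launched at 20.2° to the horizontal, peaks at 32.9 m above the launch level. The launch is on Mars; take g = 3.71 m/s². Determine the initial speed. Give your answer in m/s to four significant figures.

At the peak v_y = 0, so v_y0 = √(2gH) = √(2 × 3.71 × 32.9) = 15.62 m/s.
v_y0 = v₀ sin θ ⇒ v₀ = 15.62 / sin 20.2° = 45.25 m/s.

45.25 m/s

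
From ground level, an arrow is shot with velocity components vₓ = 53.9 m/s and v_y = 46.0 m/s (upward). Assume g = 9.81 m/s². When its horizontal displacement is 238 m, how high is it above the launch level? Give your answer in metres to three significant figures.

At x = 238 m, t = x/vₓ = 238/53.90 = 4.416 s.
Height: y = v_y0 t − ½ g t² = 46.00 × 4.416 − 4.905 × 4.416² = 203.1 − 95.63 = 107.5 m.

107 m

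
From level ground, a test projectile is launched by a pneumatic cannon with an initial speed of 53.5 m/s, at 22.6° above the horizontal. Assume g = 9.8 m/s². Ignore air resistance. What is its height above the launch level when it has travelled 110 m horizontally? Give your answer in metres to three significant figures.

21.5 m

Horizontal component vₓ = 53.50 cos 22.6° = 49.39 m/s; vertical v_y0 = 53.50 sin 22.6° = 20.56 m/s.
At x = 110 m, t = x/vₓ = 110/49.39 = 2.227 s.
Height: y = v_y0 t − ½ g t² = 20.56 × 2.227 − 4.900 × 2.227² = 45.79 − 24.30 = 21.48 m.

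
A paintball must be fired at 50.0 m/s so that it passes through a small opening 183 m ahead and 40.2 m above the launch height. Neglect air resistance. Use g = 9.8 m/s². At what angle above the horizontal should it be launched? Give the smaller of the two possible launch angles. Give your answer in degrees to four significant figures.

39.31°

Trajectory: y = x tanθ − g x² (1 + tan²θ)/(2v₀²). With x = 183, y = 40.2, v₀ = 50.0, g = 9.80:
65.64 tan²θ − 183 tanθ + (105.8) = 0.
tanθ = [183 ± √(183² − 4 × 65.64 × (105.8))] / (2 × 65.64) = (183 ± 75.50) / 131.3, giving tanθ = 0.8189 or 1.969.
θ = 39.31° or 63.08°; the smaller is 39.31°.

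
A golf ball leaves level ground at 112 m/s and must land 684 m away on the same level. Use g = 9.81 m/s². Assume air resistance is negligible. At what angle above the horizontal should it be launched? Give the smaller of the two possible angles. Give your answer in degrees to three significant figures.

From R = (v₀²/g) sin 2θ: sin 2θ = 9.81 × 684 / 12544 = 0.5349.
2θ = 32.34° or 180° − 32.34° = 147.7°, so θ = 16.17° or 73.83°.
The smaller angle is 16.17°.

16.2°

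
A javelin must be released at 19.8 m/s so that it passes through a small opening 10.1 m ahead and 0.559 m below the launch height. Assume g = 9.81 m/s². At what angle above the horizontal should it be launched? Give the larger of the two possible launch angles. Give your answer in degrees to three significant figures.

82.7°

Trajectory: y = x tanθ − g x² (1 + tan²θ)/(2v₀²). With x = 10.1, y = −0.559, v₀ = 19.8, g = 9.81:
1.276 tan²θ − 10.1 tanθ + (0.7173) = 0.
tanθ = [10.1 ± √(10.1² − 4 × 1.276 × (0.7173))] / (2 × 1.276) = (10.1 ± 9.917) / 2.553, giving tanθ = 0.07167 or 7.842.
θ = 4.099° or 82.73°; the larger is 82.73°.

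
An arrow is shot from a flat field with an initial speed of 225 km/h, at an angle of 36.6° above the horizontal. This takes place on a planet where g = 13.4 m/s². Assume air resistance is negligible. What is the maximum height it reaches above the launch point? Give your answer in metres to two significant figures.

Convert: 225 km/h = 225/3.6 = 62.50 m/s.
vₓ = 62.50 cos 36.6° = 50.18 m/s; v_y0 = 62.50 sin 36.6° = 37.26 m/s.
Peak height H = v_y0² / (2g) = 1388.6 / 26.80 = 51.81 m.

52 m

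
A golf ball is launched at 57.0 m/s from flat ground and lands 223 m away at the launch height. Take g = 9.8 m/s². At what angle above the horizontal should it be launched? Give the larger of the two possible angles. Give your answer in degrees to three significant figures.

68.9°

From R = (v₀²/g) sin 2θ: sin 2θ = 9.80 × 223 / 3249.0 = 0.6726.
2θ = 42.27° or 180° − 42.27° = 137.7°, so θ = 21.14° or 68.86°.
The larger angle is 68.86°.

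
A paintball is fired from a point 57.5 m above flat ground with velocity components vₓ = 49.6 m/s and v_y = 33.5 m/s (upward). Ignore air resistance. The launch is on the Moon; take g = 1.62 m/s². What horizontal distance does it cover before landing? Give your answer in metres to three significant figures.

With up positive and y = 0 at the ground: y(t) = 57.5 + (33.50) t − 0.8100 t². Setting y = 0 and taking the positive root: t = [33.50 + √(33.50² + 2·1.62·57.5)] / 1.62 = (33.50 + 36.17) / 1.62 = 43.01 s.
Horizontal distance: R = vₓ t = 49.60 × 43.01 = 2133 m.

2130 m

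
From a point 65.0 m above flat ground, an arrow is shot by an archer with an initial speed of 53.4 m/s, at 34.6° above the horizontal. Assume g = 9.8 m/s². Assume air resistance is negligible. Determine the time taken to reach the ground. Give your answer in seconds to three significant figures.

7.87 s

Horizontal component vₓ = 53.40 cos 34.6° = 43.96 m/s; vertical v_y0 = 53.40 sin 34.6° = 30.32 m/s.
Vertical motion (up positive, ground at y = 0): 4.900 t² − (30.32) t − 65.0 = 0, so t = (30.32 + √(30.32² + 2·9.80·65.0)) / 9.80 = (30.32 + 46.83) / 9.80 = 7.873 s.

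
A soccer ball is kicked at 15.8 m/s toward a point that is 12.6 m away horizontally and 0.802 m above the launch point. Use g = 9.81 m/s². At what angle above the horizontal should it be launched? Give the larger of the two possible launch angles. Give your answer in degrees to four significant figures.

Trajectory: y = x tanθ − g x² (1 + tan²θ)/(2v₀²). With x = 12.6, y = 0.802, v₀ = 15.8, g = 9.81:
3.119 tan²θ − 12.6 tanθ + (3.921) = 0.
tanθ = [12.6 ± √(12.6² − 4 × 3.119 × (3.921))] / (2 × 3.119) = (12.6 ± 10.48) / 6.239, giving tanθ = 0.3398 or 3.699.
θ = 18.77° or 74.87°; the larger is 74.87°.

74.87°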